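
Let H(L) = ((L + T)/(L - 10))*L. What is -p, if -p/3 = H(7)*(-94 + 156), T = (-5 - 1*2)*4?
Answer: 9114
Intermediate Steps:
T = -28 (T = (-5 - 2)*4 = -7*4 = -28)
H(L) = L*(-28 + L)/(-10 + L) (H(L) = ((L - 28)/(L - 10))*L = ((-28 + L)/(-10 + L))*L = L*(-28 + L)/(-10 + L))
p = -9114 (p = -3*7*(-28 + 7)/(-10 + 7)*(-94 + 156) = -3*7*(-21)/(-3)*62 = -3*7*(-1/3)*(-21)*62 = -147*62 = -3*3038 = -9114)
-p = -1*(-9114) = 9114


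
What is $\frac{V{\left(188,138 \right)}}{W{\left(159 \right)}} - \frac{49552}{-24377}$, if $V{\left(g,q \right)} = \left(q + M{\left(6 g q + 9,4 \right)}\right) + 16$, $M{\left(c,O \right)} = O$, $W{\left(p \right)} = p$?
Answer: $\frac{617386}{203997} \approx 3.0264$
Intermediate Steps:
$V{\left(g,q \right)} = 20 + q$ ($V{\left(g,q \right)} = \left(q + 4\right) + 16 = \left(4 + q\right) + 16 = 20 + q$)
$\frac{V{\left(188,138 \right)}}{W{\left(159 \right)}} - \frac{49552}{-24377} = \frac{20 + 138}{159} - \frac{49552}{-24377} = 158 \cdot \frac{1}{159} - - \frac{2608}{1283} = \frac{158}{159} + \frac{2608}{1283} = \frac{617386}{203997}$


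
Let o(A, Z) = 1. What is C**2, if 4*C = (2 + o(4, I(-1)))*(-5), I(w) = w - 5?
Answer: 225/16 ≈ 14.063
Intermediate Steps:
I(w) = -5 + w
C = -15/4 (C = ((2 + 1)*(-5))/4 = (3*(-5))/4 = (1/4)*(-15) = -15/4 ≈ -3.7500)
C**2 = (-15/4)**2 = 225/16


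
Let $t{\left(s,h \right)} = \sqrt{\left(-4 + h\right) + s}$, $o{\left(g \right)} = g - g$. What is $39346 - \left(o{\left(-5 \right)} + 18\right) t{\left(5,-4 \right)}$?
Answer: $39346 - 18 i \sqrt{3} \approx 39346.0 - 31.177 i$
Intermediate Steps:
$o{\left(g \right)} = 0$
$t{\left(s,h \right)} = \sqrt{-4 + h + s}$
$39346 - \left(o{\left(-5 \right)} + 18\right) t{\left(5,-4 \right)} = 39346 - \left(0 + 18\right) \sqrt{-4 - 4 + 5} = 39346 - 18 \sqrt{-3} = 39346 - 18 i \sqrt{3}$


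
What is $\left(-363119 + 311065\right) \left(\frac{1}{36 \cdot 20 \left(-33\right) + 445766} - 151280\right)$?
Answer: $\frac{1661591468481333}{211003} \approx 7.8747 \cdot 10^{9}$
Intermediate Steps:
$\left(-363119 + 311065\right) \left(\frac{1}{36 \cdot 20 \left(-33\right) + 445766} - 151280\right) = - 52054 \left(\frac{1}{720 \left(-33\right) + 445766} - 151280\right) = - 52054 \left(\frac{1}{-23760 + 445766} - 151280\right) = - 52054 \left(\frac{1}{422006} - 151280\right) = \left(-52054\right) \left(- \frac{63841067679}{422006}\right) = \frac{1661591468481333}{211003}$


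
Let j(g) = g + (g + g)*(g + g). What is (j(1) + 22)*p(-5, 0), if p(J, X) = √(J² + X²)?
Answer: 135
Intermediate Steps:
j(g) = g + 4*g² (j(g) = g + (2*g)*(2*g) = g + 4*g²)
(j(1) + 22)*p(-5, 0) = (1*(1 + 4*1) + 22)*√((-5)² + 0²) = (1*(1 + 4) + 22)*√(25 + 0) = (1*5 + 22)*√25 = (5 + 22)*5 = 27*5 = 135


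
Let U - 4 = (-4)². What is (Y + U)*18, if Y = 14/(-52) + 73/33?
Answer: 56481/143 ≈ 394.97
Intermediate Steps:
U = 20 (U = 4 + (-4)² = 4 + 16 = 20)
Y = 1667/858 (Y = 14*(-1/52) + 73*(1/33) = -7/26 + 73/33 = 1667/858 ≈ 1.9429)
(Y + U)*18 = (1667/858 + 20)*18 = (18827/858)*18 = 56481/143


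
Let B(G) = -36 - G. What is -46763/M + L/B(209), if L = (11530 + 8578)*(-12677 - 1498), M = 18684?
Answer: 152157310819/130788 ≈ 1.1634e+6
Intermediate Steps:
L = -285030900 (L = 20108*(-14175) = -285030900)
-46763/M + L/B(209) = -46763/18684 - 285030900/(-36 - 1*209) = -46763*1/18684 - 285030900/(-36 - 209) = -46763/18684 - 285030900/(-245) = -46763/18684 - 285030900*(-1/245) = -46763/18684 + 8143740/7 = 152157310819/130788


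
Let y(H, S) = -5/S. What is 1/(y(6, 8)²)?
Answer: 64/25 ≈ 2.5600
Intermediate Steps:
1/(y(6, 8)²) = 1/((-5/8)²) = 1/(25/64) = 64/25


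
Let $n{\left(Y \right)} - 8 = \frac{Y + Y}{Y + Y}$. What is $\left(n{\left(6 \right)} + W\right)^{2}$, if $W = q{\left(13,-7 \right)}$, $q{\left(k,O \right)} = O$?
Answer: $4$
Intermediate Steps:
$W = -7$
$n{\left(Y \right)} = 9$ ($n{\left(Y \right)} = 8 + \frac{Y + Y}{Y + Y} = 8 + \frac{2 Y}{2 Y} = 8 + 2 Y \frac{1}{2 Y} = 8 + 1 = 9$)
$\left(n{\left(6 \right)} + W\right)^{2} = \left(9 - 7\right)^{2} = 2^{2} = 4$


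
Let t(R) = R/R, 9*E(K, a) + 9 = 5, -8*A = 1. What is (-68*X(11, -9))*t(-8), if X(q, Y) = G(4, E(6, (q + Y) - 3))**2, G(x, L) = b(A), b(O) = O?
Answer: -17/16 ≈ -1.0625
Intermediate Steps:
A = -1/8 (A = -1/8*1 = -1/8 ≈ -0.12500)
E(K, a) = -4/9 (E(K, a) = -1 + (1/9)*5 = -1 + 5/9 = -4/9)
t(R) = 1
G(x, L) = -1/8
X(q, Y) = 1/64 (X(q, Y) = (-1/8)**2 = 1/64)
(-68*X(11, -9))*t(-8) = -68*1/64*1 = -17/16*1 = -17/16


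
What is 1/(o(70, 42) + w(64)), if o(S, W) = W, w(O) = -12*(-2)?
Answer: 1/66 ≈ 0.015152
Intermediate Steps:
w(O) = 24
1/(o(70, 42) + w(64)) = 1/(42 + 24) = 1/66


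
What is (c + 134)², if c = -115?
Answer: 361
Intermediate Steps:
(c + 134)² = (-115 + 134)² = 19² = 361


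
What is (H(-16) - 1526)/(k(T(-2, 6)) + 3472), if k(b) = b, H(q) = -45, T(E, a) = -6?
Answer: -1571/3466 ≈ -0.45326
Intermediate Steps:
(H(-16) - 1526)/(k(T(-2, 6)) + 3472) = (-45 - 1526)/(-6 + 3472) = -1571/3466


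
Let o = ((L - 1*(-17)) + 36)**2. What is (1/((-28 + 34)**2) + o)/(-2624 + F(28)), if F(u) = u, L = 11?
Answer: -147457/93456 ≈ -1.5778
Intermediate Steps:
o = 4096 (o = ((11 - 1*(-17)) + 36)**2 = ((11 + 17) + 36)**2 = (28 + 36)**2 = 64**2 = 4096)
(1/((-28 + 34)**2) + o)/(-2624 + F(28)) = (1/((-28 + 34)**2) + 4096)/(-2624 + 28) = (1/(6**2) + 4096)/(-2596) = (1/36 + 4096)*(-1/2596) = (147457/36)*(-1/2596) = -147457/93456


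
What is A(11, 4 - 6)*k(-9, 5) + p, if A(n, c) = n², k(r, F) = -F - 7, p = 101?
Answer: -1351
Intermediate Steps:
k(r, F) = -7 - F
A(11, 4 - 6)*k(-9, 5) + p = 11²*(-7 - 1*5) + 101 = 121*(-7 - 5) + 101 = 121*(-12) + 101 = -1452 + 101 = -1351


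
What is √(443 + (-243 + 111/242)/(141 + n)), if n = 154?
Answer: √744982970/1298 ≈ 21.028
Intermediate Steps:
√(443 + (-243 + 111/242)/(141 + n)) = √(443 + (-243 + 111/242)/(141 + 154)) = √(443 + (-243 + 111*(1/242))/295) = √(443 + (-243 + 111/242)*(1/295)) = √(443 - 58695/242*1/295) = √(443 - 11739/14278) = √(6313415/14278) = √744982970/1298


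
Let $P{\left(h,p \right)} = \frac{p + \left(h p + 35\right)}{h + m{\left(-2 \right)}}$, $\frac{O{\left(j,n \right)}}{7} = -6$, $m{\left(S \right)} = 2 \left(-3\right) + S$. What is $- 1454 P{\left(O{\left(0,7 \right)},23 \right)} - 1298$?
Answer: $- \frac{692566}{25} \approx -27703.0$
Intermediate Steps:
$m{\left(S \right)} = -6 + S$
$O{\left(j,n \right)} = -42$ ($O{\left(j,n \right)} = 7 \left(-6\right) = -42$)
$P{\left(h,p \right)} = \frac{35 + p + h p}{-8 + h}$ ($P{\left(h,p \right)} = \frac{p + \left(h p + 35\right)}{h - 8} = \frac{p + \left(35 + h p\right)}{h - 8} = \frac{35 + p + h p}{-8 + h}$)
$- 1454 P{\left(O{\left(0,7 \right)},23 \right)} - 1298 = - 1454 \frac{35 + 23 - 966}{-8 - 42} - 1298 = - 1454 \frac{35 + 23 - 966}{-50} - 1298 = - 1454 \left(\left(- \frac{1}{50}\right) \left(-908\right)\right) - 1298 = \left(-1454\right) \frac{454}{25} - 1298 = - \frac{660116}{25} - 1298 = - \frac{692566}{25}$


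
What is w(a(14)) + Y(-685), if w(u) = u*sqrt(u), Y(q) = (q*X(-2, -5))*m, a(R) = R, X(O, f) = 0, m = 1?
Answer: 14*sqrt(14) ≈ 52.383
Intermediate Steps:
Y(q) = 0 (Y(q) = (q*0)*1 = 0*1 = 0)
w(u) = u**(3/2)
w(a(14)) + Y(-685) = 14**(3/2) + 0 = 14*sqrt(14) + 0 = 14*sqrt(14)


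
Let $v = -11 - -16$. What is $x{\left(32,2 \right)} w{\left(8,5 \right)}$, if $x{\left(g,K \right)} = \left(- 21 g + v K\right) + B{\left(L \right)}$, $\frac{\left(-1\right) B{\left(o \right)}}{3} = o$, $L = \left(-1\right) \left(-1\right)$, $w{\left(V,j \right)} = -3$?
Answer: $1995$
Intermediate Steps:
$L = 1$
$B{\left(o \right)} = - 3 o$
$v = 5$ ($v = -11 + 16 = 5$)
$x{\left(g,K \right)} = -3 - 21 g + 5 K$ ($x{\left(g,K \right)} = \left(- 21 g + 5 K\right) - 3 = -3 - 21 g + 5 K$)
$x{\left(32,2 \right)} w{\left(8,5 \right)} = \left(-3 - 672 + 5 \cdot 2\right) \left(-3\right) = \left(-3 - 672 + 10\right) \left(-3\right) = \left(-665\right) \left(-3\right) = 1995$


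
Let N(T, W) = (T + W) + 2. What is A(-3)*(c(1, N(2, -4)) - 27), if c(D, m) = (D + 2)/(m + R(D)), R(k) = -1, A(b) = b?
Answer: 90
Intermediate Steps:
N(T, W) = 2 + T + W
c(D, m) = (2 + D)/(-1 + m) (c(D, m) = (D + 2)/(m - 1) = (2 + D)/(-1 + m))
A(-3)*(c(1, N(2, -4)) - 27) = -3*((2 + 1)/(-1 + (2 + 2 - 4)) - 27) = -3*(3/(-1 + 0) - 27) = -3*(3/(-1) - 27) = -3*(-1*3 - 27) = -3*(-3 - 27) = -3*(-30) = 90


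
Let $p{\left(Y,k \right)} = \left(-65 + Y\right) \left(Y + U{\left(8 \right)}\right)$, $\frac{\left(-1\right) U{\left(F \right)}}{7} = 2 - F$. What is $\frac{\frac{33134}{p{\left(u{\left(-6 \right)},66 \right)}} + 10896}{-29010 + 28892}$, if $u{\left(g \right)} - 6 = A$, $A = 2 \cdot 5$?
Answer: $- \frac{15466649}{167678} \approx -92.24$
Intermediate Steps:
$A = 10$
$U{\left(F \right)} = -14 + 7 F$ ($U{\left(F \right)} = - 7 \left(2 - F\right) = -14 + 7 F$)
$u{\left(g \right)} = 16$ ($u{\left(g \right)} = 6 + 10 = 16$)
$p{\left(Y,k \right)} = \left(-65 + Y\right) \left(42 + Y\right)$ ($p{\left(Y,k \right)} = \left(-65 + Y\right) \left(Y + \left(-14 + 7 \cdot 8\right)\right) = \left(-65 + Y\right) \left(Y + \left(-14 + 56\right)\right) = \left(-65 + Y\right) \left(Y + 42\right) = \left(-65 + Y\right) \left(42 + Y\right)$)
$\frac{\frac{33134}{p{\left(u{\left(-6 \right)},66 \right)}} + 10896}{-29010 + 28892} = \frac{\frac{33134}{-2730 + 16^{2} - 368} + 10896}{-29010 + 28892} = \frac{\frac{33134}{-2730 + 256 - 368} + 10896}{-118} = \left(\frac{33134}{-2842} + 10896\right) \left(- \frac{1}{118}\right) = \left(33134 \left(- \frac{1}{2842}\right) + 10896\right) \left(- \frac{1}{118}\right) = \left(- \frac{16567}{1421} + 10896\right) \left(- \frac{1}{118}\right) = \frac{15466649}{1421} \left(- \frac{1}{118}\right) = - \frac{15466649}{167678}$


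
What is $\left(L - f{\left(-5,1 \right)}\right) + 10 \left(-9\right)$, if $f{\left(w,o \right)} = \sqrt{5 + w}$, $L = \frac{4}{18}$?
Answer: $- \frac{808}{9} \approx -89.778$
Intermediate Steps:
$L = \frac{2}{9}$ ($L = 4 \cdot \frac{1}{18} = \frac{2}{9} \approx 0.22222$)
$\left(L - f{\left(-5,1 \right)}\right) + 10 \left(-9\right) = \left(\frac{2}{9} - \sqrt{5 - 5}\right) + 10 \left(-9\right) = \left(\frac{2}{9} - \sqrt{0}\right) - 90 = \left(\frac{2}{9} - 0\right) - 90 = \left(\frac{2}{9} + 0\right) - 90 = \frac{2}{9} - 90 = - \frac{808}{9}$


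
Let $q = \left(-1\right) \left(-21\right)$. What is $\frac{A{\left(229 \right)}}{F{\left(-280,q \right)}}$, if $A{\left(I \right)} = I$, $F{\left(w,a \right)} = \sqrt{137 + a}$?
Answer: $\frac{229 \sqrt{158}}{158} \approx 18.218$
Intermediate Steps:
$q = 21$
$\frac{A{\left(229 \right)}}{F{\left(-280,q \right)}} = \frac{229}{\sqrt{137 + 21}} = \frac{229}{\sqrt{158}} = 229 \frac{\sqrt{158}}{158} = \frac{229 \sqrt{158}}{158}$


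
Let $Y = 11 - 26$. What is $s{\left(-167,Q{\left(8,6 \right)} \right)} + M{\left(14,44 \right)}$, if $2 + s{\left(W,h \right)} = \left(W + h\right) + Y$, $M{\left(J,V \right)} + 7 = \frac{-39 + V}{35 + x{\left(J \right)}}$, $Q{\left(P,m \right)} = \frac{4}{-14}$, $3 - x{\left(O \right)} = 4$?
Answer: $- \frac{45491}{238} \approx -191.14$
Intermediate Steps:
$x{\left(O \right)} = -1$ ($x{\left(O \right)} = 3 - 4 = -1$)
$Q{\left(P,m \right)} = - \frac{2}{7}$ ($Q{\left(P,m \right)} = 4 \left(- \frac{1}{14}\right) = - \frac{2}{7}$)
$Y = -15$
$M{\left(J,V \right)} = - \frac{277}{34} + \frac{V}{34}$ ($M{\left(J,V \right)} = -7 + \frac{-39 + V}{35 - 1} = -7 + \frac{-39 + V}{34} = -7 + \left(-39 + V\right) \frac{1}{34} = -7 + \left(- \frac{39}{34} + \frac{V}{34}\right) = - \frac{277}{34} + \frac{V}{34}$)
$s{\left(W,h \right)} = -17 + W + h$ ($s{\left(W,h \right)} = -2 - \left(15 - W - h\right) = -2 + \left(-15 + W + h\right) = -17 + W + h$)
$s{\left(-167,Q{\left(8,6 \right)} \right)} + M{\left(14,44 \right)} = \left(-17 - 167 - \frac{2}{7}\right) + \left(- \frac{277}{34} + \frac{1}{34} \cdot 44\right) = - \frac{1290}{7} + \left(- \frac{277}{34} + \frac{22}{17}\right) = - \frac{1290}{7} - \frac{233}{34} = - \frac{45491}{238}$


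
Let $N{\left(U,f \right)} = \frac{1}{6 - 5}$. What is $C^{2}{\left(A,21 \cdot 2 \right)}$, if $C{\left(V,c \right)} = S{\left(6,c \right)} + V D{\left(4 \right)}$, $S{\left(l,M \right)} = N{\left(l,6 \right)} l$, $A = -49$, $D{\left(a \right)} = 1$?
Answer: $1849$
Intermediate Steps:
$N{\left(U,f \right)} = 1$ ($N{\left(U,f \right)} = 1^{-1} = 1$)
$S{\left(l,M \right)} = l$ ($S{\left(l,M \right)} = 1 l = l$)
$C{\left(V,c \right)} = 6 + V$ ($C{\left(V,c \right)} = 6 + V 1 = 6 + V$)
$C^{2}{\left(A,21 \cdot 2 \right)} = \left(6 - 49\right)^{2} = \left(-43\right)^{2} = 1849$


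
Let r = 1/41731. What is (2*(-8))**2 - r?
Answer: 10683135/41731 ≈ 256.00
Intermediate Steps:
r = 1/41731 ≈ 2.3963e-5
(2*(-8))**2 - r = (2*(-8))**2 - 1*1/41731 = (-16)**2 - 1/41731 = 256 - 1/41731 = 10683135/41731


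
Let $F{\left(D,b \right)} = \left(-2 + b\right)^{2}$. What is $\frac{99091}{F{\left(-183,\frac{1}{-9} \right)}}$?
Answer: $\frac{8026371}{361} \approx 22234.0$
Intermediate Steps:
$\frac{99091}{F{\left(-183,\frac{1}{-9} \right)}} = \frac{99091}{\left(-2 + \frac{1}{-9}\right)^{2}} = \frac{99091}{\left(-2 - \frac{1}{9}\right)^{2}} = \frac{99091}{\left(- \frac{19}{9}\right)^{2}} = \frac{99091}{\frac{361}{81}} = 99091 \cdot \frac{81}{361} = \frac{8026371}{361}$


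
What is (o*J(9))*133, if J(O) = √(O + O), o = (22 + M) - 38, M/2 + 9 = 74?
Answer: 45486*√2 ≈ 64327.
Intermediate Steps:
M = 130 (M = -18 + 2*74 = -18 + 148 = 130)
o = 114 (o = (22 + 130) - 38 = 152 - 38 = 114)
J(O) = √2*√O (J(O) = √(2*O) = √2*√O)
(o*J(9))*133 = (114*(√2*√9))*133 = (114*(√2*3))*133 = (114*(3*√2))*133 = (342*√2)*133 = 45486*√2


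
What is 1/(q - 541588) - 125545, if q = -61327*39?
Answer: -368266295846/2933341 ≈ -1.2555e+5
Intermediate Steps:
q = -2391753
1/(q - 541588) - 125545 = 1/(-2391753 - 541588) - 125545 = 1/(-2933341) - 125545 = -1/2933341 - 125545 = -368266295846/2933341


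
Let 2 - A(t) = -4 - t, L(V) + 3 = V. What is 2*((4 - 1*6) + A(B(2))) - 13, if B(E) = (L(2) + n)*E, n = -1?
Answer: -13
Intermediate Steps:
L(V) = -3 + V
B(E) = -2*E (B(E) = ((-3 + 2) - 1)*E = (-1 - 1)*E = -2*E)
A(t) = 6 + t (A(t) = 2 - (-4 - t) = 2 + (4 + t) = 6 + t)
2*((4 - 1*6) + A(B(2))) - 13 = 2*((4 - 1*6) + (6 - 2*2)) - 13 = 2*((4 - 6) + (6 - 4)) - 13 = 2*(-2 + 2) - 13 = 2*0 - 13 = 0 - 13 = -13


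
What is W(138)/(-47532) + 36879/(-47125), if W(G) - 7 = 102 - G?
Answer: -1751566003/2239945500 ≈ -0.78197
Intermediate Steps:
W(G) = 109 - G (W(G) = 7 + (102 - G) = 109 - G)
W(138)/(-47532) + 36879/(-47125) = (109 - 1*138)/(-47532) + 36879/(-47125) = (109 - 138)*(-1/47532) + 36879*(-1/47125) = -29*(-1/47532) - 36879/47125 = 29/47532 - 36879/47125 = -1751566003/2239945500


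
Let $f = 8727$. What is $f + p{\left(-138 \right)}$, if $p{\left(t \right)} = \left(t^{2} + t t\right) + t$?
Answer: $46677$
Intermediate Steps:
$p{\left(t \right)} = t + 2 t^{2}$ ($p{\left(t \right)} = \left(t^{2} + t^{2}\right) + t = 2 t^{2} + t = t + 2 t^{2}$)
$f + p{\left(-138 \right)} = 8727 - 138 \left(1 + 2 \left(-138\right)\right) = 8727 - 138 \left(1 - 276\right) = 8727 - -37950 = 8727 + 37950 = 46677$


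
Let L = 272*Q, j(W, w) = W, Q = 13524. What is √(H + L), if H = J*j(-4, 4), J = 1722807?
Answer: 10*I*√32127 ≈ 1792.4*I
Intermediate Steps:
L = 3678528 (L = 272*13524 = 3678528)
H = -6891228 (H = 1722807*(-4) = -6891228)
√(H + L) = √(-6891228 + 3678528) = √(-3212700) = 10*I*√32127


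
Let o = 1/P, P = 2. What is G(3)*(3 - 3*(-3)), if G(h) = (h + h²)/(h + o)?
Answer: 288/7 ≈ 41.143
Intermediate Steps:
o = ½ (o = 1/2 = ½ ≈ 0.50000)
G(h) = (h + h²)/(½ + h) (G(h) = (h + h²)/(h + ½) = (h + h²)/(½ + h))
G(3)*(3 - 3*(-3)) = (2*3*(1 + 3)/(1 + 2*3))*(3 - 3*(-3)) = (2*3*4/(1 + 6))*(3 + 9) = (2*3*4/7)*12 = (2*3*(⅐)*4)*12 = (24/7)*12 = 288/7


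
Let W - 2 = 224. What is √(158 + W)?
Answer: 8*√6 ≈ 19.596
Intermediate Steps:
W = 226 (W = 2 + 224 = 226)
√(158 + W) = √(158 + 226) = √384 = 8*√6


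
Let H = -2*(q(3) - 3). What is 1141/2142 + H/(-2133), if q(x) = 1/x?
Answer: 115349/217566 ≈ 0.53018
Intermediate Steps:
H = 16/3 (H = -2*(1/3 - 3) = -2*(-8/3) = 16/3 ≈ 5.3333)
1141/2142 + H/(-2133) = 1141/2142 + (16/3)/(-2133) = 1141*(1/2142) + (16/3)*(-1/2133) = 163/306 - 16/6399 = 115349/217566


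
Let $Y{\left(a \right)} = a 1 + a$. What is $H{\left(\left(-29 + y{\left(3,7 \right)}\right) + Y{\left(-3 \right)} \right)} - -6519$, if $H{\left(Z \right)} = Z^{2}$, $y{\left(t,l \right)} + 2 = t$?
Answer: $7675$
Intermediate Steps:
$Y{\left(a \right)} = 2 a$ ($Y{\left(a \right)} = a + a = 2 a$)
$y{\left(t,l \right)} = -2 + t$
$H{\left(\left(-29 + y{\left(3,7 \right)}\right) + Y{\left(-3 \right)} \right)} - -6519 = \left(\left(-29 + \left(-2 + 3\right)\right) + 2 \left(-3\right)\right)^{2} - -6519 = \left(\left(-29 + 1\right) - 6\right)^{2} + 6519 = \left(-28 - 6\right)^{2} + 6519 = \left(-34\right)^{2} + 6519 = 1156 + 6519 = 7675$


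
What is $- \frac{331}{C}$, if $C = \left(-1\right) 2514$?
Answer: $\frac{331}{2514} \approx 0.13166$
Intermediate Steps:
$C = -2514$
$- \frac{331}{C} = - \frac{331}{-2514} = \left(-331\right) \left(- \frac{1}{2514}\right) = \frac{331}{2514}$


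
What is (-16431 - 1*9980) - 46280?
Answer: -72691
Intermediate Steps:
(-16431 - 1*9980) - 46280 = (-16431 - 9980) - 46280 = -26411 - 46280 = -72691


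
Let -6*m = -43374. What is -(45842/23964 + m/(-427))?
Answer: 76830611/5116314 ≈ 15.017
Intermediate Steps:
m = 7229 (m = -⅙*(-43374) = 7229)
-(45842/23964 + m/(-427)) = -(45842/23964 + 7229/(-427)) = -(45842*(1/23964) + 7229*(-1/427)) = -(22921/11982 - 7229/427) = -1*(-76830611/5116314) = 76830611/5116314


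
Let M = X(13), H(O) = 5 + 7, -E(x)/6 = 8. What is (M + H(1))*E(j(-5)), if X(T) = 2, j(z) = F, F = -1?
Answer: -672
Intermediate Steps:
j(z) = -1
E(x) = -48 (E(x) = -6*8 = -48)
H(O) = 12
M = 2
(M + H(1))*E(j(-5)) = (2 + 12)*(-48) = 14*(-48) = -672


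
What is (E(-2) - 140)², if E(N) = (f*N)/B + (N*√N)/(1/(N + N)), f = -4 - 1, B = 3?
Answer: 166948/9 - 6560*I*√2/3 ≈ 18550.0 - 3092.4*I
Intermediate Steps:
f = -5
E(N) = 2*N^(5/2) - 5*N/3 (E(N) = -5*N/3 + (N*√N)/(1/(N + N)) = -5*N*(⅓) + N^(3/2)/(1/(2*N)) = -5*N/3 + N^(3/2)/((1/(2*N))) = -5*N/3 + N^(3/2)*(2*N) = -5*N/3 + 2*N^(5/2) = 2*N^(5/2) - 5*N/3)
(E(-2) - 140)² = ((2*(-2)^(5/2) - 5/3*(-2)) - 140)² = ((2*(4*I*√2) + 10/3) - 140)² = ((8*I*√2 + 10/3) - 140)² = ((10/3 + 8*I*√2) - 140)² = (-410/3 + 8*I*√2)²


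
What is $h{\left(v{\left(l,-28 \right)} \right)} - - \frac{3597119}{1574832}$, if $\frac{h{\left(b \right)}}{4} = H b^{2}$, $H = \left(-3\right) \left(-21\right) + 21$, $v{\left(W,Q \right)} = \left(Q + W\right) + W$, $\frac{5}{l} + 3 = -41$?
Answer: $\frac{51015297385607}{190554672} \approx 2.6772 \cdot 10^{5}$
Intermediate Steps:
$l = - \frac{5}{44}$ ($l = \frac{5}{-3 - 41} = \frac{5}{-44} = 5 \left(- \frac{1}{44}\right) = - \frac{5}{44} \approx -0.11364$)
$v{\left(W,Q \right)} = Q + 2 W$
$H = 84$ ($H = 63 + 21 = 84$)
$h{\left(b \right)} = 336 b^{2}$ ($h{\left(b \right)} = 4 \cdot 84 b^{2} = 336 b^{2}$)
$h{\left(v{\left(l,-28 \right)} \right)} - - \frac{3597119}{1574832} = 336 \left(-28 + 2 \left(- \frac{5}{44}\right)\right)^{2} - - \frac{3597119}{1574832} = 336 \left(-28 - \frac{5}{22}\right)^{2} - \left(-3597119\right) \frac{1}{1574832} = 336 \left(- \frac{621}{22}\right)^{2} - - \frac{3597119}{1574832} = 336 \cdot \frac{385641}{484} + \frac{3597119}{1574832} = \frac{32393844}{121} + \frac{3597119}{1574832} = \frac{51015297385607}{190554672}$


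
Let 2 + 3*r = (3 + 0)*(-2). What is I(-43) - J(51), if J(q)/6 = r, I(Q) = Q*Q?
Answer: 1865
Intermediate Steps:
I(Q) = Q**2
r = -8/3 (r = -2/3 + ((3 + 0)*(-2))/3 = -2/3 + (3*(-2))/3 = -2/3 + (1/3)*(-6) = -2/3 - 2 = -8/3 ≈ -2.6667)
J(q) = -16 (J(q) = 6*(-8/3) = -16)
I(-43) - J(51) = (-43)**2 - 1*(-16) = 1849 + 16 = 1865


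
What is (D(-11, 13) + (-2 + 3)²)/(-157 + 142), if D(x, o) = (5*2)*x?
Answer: 109/15 ≈ 7.2667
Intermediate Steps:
D(x, o) = 10*x
(D(-11, 13) + (-2 + 3)²)/(-157 + 142) = (10*(-11) + (-2 + 3)²)/(-157 + 142) = (-110 + 1²)/(-15) = (-110 + 1)*(-1/15) = -109*(-1/15) = 109/15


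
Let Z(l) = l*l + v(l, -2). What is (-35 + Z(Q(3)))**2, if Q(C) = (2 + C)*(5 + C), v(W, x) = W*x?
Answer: 2205225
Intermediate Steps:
Z(l) = l**2 - 2*l (Z(l) = l*l + l*(-2) = l**2 - 2*l)
(-35 + Z(Q(3)))**2 = (-35 + (10 + 3**2 + 7*3)*(-2 + (10 + 3**2 + 7*3)))**2 = (-35 + (10 + 9 + 21)*(-2 + (10 + 9 + 21)))**2 = (-35 + 40*(-2 + 40))**2 = (-35 + 40*38)**2 = (-35 + 1520)**2 = 1485**2 = 2205225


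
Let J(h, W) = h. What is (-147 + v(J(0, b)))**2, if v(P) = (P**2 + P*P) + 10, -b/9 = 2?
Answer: 18769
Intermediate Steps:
b = -18 (b = -9*2 = -18)
v(P) = 10 + 2*P**2 (v(P) = (P**2 + P**2) + 10 = 2*P**2 + 10 = 10 + 2*P**2)
(-147 + v(J(0, b)))**2 = (-147 + (10 + 2*0**2))**2 = (-147 + (10 + 2*0))**2 = (-147 + (10 + 0))**2 = (-147 + 10)**2 = (-137)**2 = 18769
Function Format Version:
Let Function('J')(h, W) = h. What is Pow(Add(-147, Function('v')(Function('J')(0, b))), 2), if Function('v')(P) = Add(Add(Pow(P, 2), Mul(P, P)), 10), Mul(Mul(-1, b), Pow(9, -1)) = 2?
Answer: 18769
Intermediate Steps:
b = -18 (b = Mul(-9, 2) = -18)
Function('v')(P) = Add(10, Mul(2, Pow(P, 2))) (Function('v')(P) = Add(Add(Pow(P, 2), Pow(P, 2)), 10) = Add(Mul(2, Pow(P, 2)), 10) = Add(10, Mul(2, Pow(P, 2))))
Pow(Add(-147, Function('v')(Function('J')(0, b))), 2) = Pow(Add(-147, Add(10, Mul(2, Pow(0, 2)))), 2) = Pow(Add(-147, Add(10, Mul(2, 0))), 2) = Pow(Add(-147, Add(10, 0)), 2) = Pow(Add(-147, 10), 2) = Pow(-137, 2) = 18769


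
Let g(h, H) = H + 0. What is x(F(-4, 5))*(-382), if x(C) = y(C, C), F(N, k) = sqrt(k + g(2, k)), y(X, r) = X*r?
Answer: -3820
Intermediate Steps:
g(h, H) = H
F(N, k) = sqrt(2)*sqrt(k) (F(N, k) = sqrt(k + k) = sqrt(2*k) = sqrt(2)*sqrt(k))
x(C) = C**2 (x(C) = C*C = C**2)
x(F(-4, 5))*(-382) = (sqrt(2)*sqrt(5))**2*(-382) = (sqrt(10))**2*(-382) = 10*(-382) = -3820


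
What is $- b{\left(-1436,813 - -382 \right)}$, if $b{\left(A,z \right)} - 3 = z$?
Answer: $-1198$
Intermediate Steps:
$b{\left(A,z \right)} = 3 + z$
$- b{\left(-1436,813 - -382 \right)} = - (3 + \left(813 - -382\right)) = - (3 + \left(813 + 382\right)) = - (3 + 1195) = \left(-1\right) 1198 = -1198$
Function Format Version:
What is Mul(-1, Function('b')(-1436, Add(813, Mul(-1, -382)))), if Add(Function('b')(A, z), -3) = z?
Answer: -1198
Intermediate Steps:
Function('b')(A, z) = Add(3, z)
Mul(-1, Function('b')(-1436, Add(813, Mul(-1, -382)))) = Mul(-1, Add(3, Add(813, Mul(-1, -382)))) = Mul(-1, Add(3, Add(813, 382))) = Mul(-1, Add(3, 1195)) = Mul(-1, 1198) = -1198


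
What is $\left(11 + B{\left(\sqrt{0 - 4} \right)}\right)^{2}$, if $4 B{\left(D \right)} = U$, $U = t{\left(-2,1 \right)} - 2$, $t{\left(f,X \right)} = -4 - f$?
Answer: $100$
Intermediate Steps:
$U = -4$ ($U = \left(-4 - -2\right) - 2 = \left(-4 + 2\right) - 2 = -2 - 2 = -4$)
$B{\left(D \right)} = -1$ ($B{\left(D \right)} = \frac{1}{4} \left(-4\right) = -1$)
$\left(11 + B{\left(\sqrt{0 - 4} \right)}\right)^{2} = \left(11 - 1\right)^{2} = 10^{2} = 100$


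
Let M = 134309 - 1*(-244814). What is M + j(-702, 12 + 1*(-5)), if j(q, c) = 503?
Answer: 379626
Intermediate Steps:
M = 379123 (M = 134309 + 244814 = 379123)
M + j(-702, 12 + 1*(-5)) = 379123 + 503 = 379626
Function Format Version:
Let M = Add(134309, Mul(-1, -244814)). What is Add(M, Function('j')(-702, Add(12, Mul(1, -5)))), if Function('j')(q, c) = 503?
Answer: 379626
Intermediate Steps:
M = 379123 (M = Add(134309, 244814) = 379123)
Add(M, Function('j')(-702, Add(12, Mul(1, -5)))) = Add(379123, 503) = 379626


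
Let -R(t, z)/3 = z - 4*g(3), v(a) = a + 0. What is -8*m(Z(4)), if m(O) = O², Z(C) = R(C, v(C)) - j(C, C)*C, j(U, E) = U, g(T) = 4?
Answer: -3200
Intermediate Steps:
v(a) = a
R(t, z) = 48 - 3*z (R(t, z) = -3*(z - 4*4) = -3*(z - 16) = -3*(-16 + z) = 48 - 3*z)
Z(C) = 48 - C² - 3*C (Z(C) = (48 - 3*C) - C*C = (48 - 3*C) - C² = 48 - C² - 3*C)
-8*m(Z(4)) = -8*(48 - 1*4² - 3*4)² = -8*(48 - 1*16 - 12)² = -8*(48 - 16 - 12)² = -8*20² = -8*400 = -3200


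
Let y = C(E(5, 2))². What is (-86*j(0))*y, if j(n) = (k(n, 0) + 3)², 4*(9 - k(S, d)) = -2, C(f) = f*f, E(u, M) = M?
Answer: -215000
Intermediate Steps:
C(f) = f²
k(S, d) = 19/2 (k(S, d) = 9 - ¼*(-2) = 9 + ½ = 19/2)
j(n) = 625/4 (j(n) = (19/2 + 3)² = (25/2)² = 625/4)
y = 16 (y = (2²)² = 4² = 16)
(-86*j(0))*y = -86*625/4*16 = -26875/2*16 = -215000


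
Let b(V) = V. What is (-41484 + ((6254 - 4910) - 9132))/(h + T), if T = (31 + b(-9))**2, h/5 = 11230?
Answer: -8212/9439 ≈ -0.87001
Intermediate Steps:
h = 56150 (h = 5*11230 = 56150)
T = 484 (T = (31 - 9)**2 = 22**2 = 484)
(-41484 + ((6254 - 4910) - 9132))/(h + T) = (-41484 + ((6254 - 4910) - 9132))/(56150 + 484) = (-41484 + (1344 - 9132))/56634 = (-41484 - 7788)*(1/56634) = -49272*1/56634 = -8212/9439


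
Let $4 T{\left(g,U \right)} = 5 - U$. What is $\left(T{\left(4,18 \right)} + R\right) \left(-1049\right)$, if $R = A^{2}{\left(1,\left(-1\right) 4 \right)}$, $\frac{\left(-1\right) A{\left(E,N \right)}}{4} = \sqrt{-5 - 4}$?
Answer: $\frac{617861}{4} \approx 1.5447 \cdot 10^{5}$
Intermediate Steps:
$A{\left(E,N \right)} = - 12 i$ ($A{\left(E,N \right)} = - 4 \sqrt{-5 - 4} = - 4 \sqrt{-9} = - 4 \cdot 3 i = - 12 i$)
$T{\left(g,U \right)} = \frac{5}{4} - \frac{U}{4}$ ($T{\left(g,U \right)} = \frac{5 - U}{4} = \frac{5}{4} - \frac{U}{4}$)
$R = -144$ ($R = \left(- 12 i\right)^{2} = -144$)
$\left(T{\left(4,18 \right)} + R\right) \left(-1049\right) = \left(\left(\frac{5}{4} - \frac{9}{2}\right) - 144\right) \left(-1049\right) = \left(- \frac{13}{4} - 144\right) \left(-1049\right) = \left(- \frac{589}{4}\right) \left(-1049\right) = \frac{617861}{4}$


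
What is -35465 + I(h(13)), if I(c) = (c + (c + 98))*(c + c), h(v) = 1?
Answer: -35265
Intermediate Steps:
I(c) = 2*c*(98 + 2*c) (I(c) = (c + (98 + c))*(2*c) = (98 + 2*c)*(2*c) = 2*c*(98 + 2*c))
-35465 + I(h(13)) = -35465 + 4*1*(49 + 1) = -35465 + 4*1*50 = -35465 + 200 = -35265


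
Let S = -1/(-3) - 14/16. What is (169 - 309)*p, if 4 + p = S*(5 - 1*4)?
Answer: 3815/6 ≈ 635.83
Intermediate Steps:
S = -13/24 (S = -1*(-⅓) - 14*1/16 = ⅓ - 7/8 = -13/24 ≈ -0.54167)
p = -109/24 (p = -4 - 13*(5 - 1*4)/24 = -4 - 13*(5 - 4)/24 = -4 - 13/24*1 = -4 - 13/24 = -109/24 ≈ -4.5417)
(169 - 309)*p = (169 - 309)*(-109/24) = -140*(-109/24) = 3815/6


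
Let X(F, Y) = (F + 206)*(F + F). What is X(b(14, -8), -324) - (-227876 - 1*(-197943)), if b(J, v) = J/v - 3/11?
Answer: 28176369/968 ≈ 29108.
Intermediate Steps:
b(J, v) = -3/11 + J/v (b(J, v) = J/v - 3*1/11 = J/v - 3/11 = -3/11 + J/v)
X(F, Y) = 2*F*(206 + F) (X(F, Y) = (206 + F)*(2*F) = 2*F*(206 + F))
X(b(14, -8), -324) - (-227876 - 1*(-197943)) = 2*(-3/11 + 14/(-8))*(206 + (-3/11 + 14/(-8))) - (-227876 - 1*(-197943)) = 2*(-3/11 + 14*(-1/8))*(206 + (-3/11 + 14*(-1/8))) - (-227876 + 197943) = 2*(-3/11 - 7/4)*(206 + (-3/11 - 7/4)) - 1*(-29933) = 2*(-89/44)*(206 - 89/44) + 29933 = 2*(-89/44)*(8975/44) + 29933 = -798775/968 + 29933 = 28176369/968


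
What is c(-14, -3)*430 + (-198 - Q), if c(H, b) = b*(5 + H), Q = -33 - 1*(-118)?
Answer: 11327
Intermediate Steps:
Q = 85 (Q = -33 + 118 = 85)
c(-14, -3)*430 + (-198 - Q) = -3*(5 - 14)*430 + (-198 - 1*85) = -3*(-9)*430 + (-198 - 85) = 27*430 - 283 = 11610 - 283 = 11327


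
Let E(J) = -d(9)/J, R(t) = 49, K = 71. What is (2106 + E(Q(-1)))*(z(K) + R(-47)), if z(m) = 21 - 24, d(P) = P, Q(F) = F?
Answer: 97290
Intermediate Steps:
E(J) = -9/J
z(m) = -3
(2106 + E(Q(-1)))*(z(K) + R(-47)) = (2106 - 9/(-1))*(-3 + 49) = (2106 - 9*(-1))*46 = (2106 + 9)*46 = 2115*46 = 97290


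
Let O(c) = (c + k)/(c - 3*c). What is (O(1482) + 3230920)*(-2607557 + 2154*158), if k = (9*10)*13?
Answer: -139179190800175/19 ≈ -7.3252e+12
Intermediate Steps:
k = 1170 (k = 90*13 = 1170)
O(c) = -(1170 + c)/(2*c) (O(c) = (c + 1170)/(c - 3*c) = (1170 + c)/((-2*c)) = (1170 + c)*(-1/(2*c)) = -(1170 + c)/(2*c))
(O(1482) + 3230920)*(-2607557 + 2154*158) = ((½)*(-1170 - 1*1482)/1482 + 3230920)*(-2607557 + 2154*158) = ((½)*(1/1482)*(-1170 - 1482) + 3230920)*(-2607557 + 340332) = ((½)*(1/1482)*(-2652) + 3230920)*(-2267225) = (-17/19 + 3230920)*(-2267225) = (61387463/19)*(-2267225) = -139179190800175/19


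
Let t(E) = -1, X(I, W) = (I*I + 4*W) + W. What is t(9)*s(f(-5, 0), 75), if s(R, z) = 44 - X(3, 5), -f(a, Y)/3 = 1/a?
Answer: -10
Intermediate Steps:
f(a, Y) = -3/a
X(I, W) = I**2 + 5*W (X(I, W) = (I**2 + 4*W) + W = I**2 + 5*W)
s(R, z) = 10 (s(R, z) = 44 - (3**2 + 5*5) = 44 - (9 + 25) = 44 - 1*34 = 44 - 34 = 10)
t(9)*s(f(-5, 0), 75) = -1*10 = -10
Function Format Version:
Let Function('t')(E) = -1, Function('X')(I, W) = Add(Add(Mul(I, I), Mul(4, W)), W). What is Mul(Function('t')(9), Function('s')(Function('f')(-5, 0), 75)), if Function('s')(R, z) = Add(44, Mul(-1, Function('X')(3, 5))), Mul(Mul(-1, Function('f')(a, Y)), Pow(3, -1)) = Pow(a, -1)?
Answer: -10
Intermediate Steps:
Function('f')(a, Y) = Mul(-3, Pow(a, -1))
Function('X')(I, W) = Add(Pow(I, 2), Mul(5, W)) (Function('X')(I, W) = Add(Add(Pow(I, 2), Mul(4, W)), W) = Add(Pow(I, 2), Mul(5, W)))
Function('s')(R, z) = 10 (Function('s')(R, z) = Add(44, Mul(-1, Add(Pow(3, 2), Mul(5, 5)))) = Add(44, Mul(-1, Add(9, 25))) = Add(44, Mul(-1, 34)) = Add(44, -34) = 10)
Mul(Function('t')(9), Function('s')(Function('f')(-5, 0), 75)) = Mul(-1, 10) = -10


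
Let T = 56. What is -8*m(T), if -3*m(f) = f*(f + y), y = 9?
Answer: 29120/3 ≈ 9706.7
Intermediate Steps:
m(f) = -f*(9 + f)/3 (m(f) = -f*(f + 9)/3 = -f*(9 + f)/3)
-8*m(T) = -(-8)*56*(9 + 56)/3 = -(-8)*56*65/3 = -8*(-3640/3) = 29120/3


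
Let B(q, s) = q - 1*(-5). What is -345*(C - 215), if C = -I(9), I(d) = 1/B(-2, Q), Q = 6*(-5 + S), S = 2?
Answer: 74290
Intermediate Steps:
Q = -18 (Q = 6*(-5 + 2) = 6*(-3) = -18)
B(q, s) = 5 + q (B(q, s) = q + 5 = 5 + q)
I(d) = ⅓ (I(d) = 1/(5 - 2) = 1/3 = ⅓)
C = -⅓ (C = -1*⅓ = -⅓ ≈ -0.33333)
-345*(C - 215) = -345*(-⅓ - 215) = -345*(-646/3) = 74290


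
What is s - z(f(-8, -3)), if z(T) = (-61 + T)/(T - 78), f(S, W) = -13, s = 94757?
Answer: 8622813/91 ≈ 94756.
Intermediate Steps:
z(T) = (-61 + T)/(-78 + T)
s - z(f(-8, -3)) = 94757 - (-61 - 13)/(-78 - 13) = 94757 - (-74)/(-91) = 94757 - (-1)*(-74)/91 = 94757 - 1*74/91 = 94757 - 74/91 = 8622813/91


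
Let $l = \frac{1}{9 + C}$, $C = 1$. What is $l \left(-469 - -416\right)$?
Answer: $- \frac{53}{10} \approx -5.3$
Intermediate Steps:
$l = \frac{1}{10}$ ($l = \frac{1}{9 + 1} = \frac{1}{10} \approx 0.1$)
$l \left(-469 - -416\right) = \frac{-469 - -416}{10} = \frac{-469 + 416}{10} = \frac{1}{10} \left(-53\right) = - \frac{53}{10}$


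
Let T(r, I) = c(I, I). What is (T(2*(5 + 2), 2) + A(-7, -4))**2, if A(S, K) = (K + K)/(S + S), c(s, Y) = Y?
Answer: 324/49 ≈ 6.6122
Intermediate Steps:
A(S, K) = K/S (A(S, K) = (2*K)/((2*S)) = (2*K)*(1/(2*S)) = K/S)
T(r, I) = I
(T(2*(5 + 2), 2) + A(-7, -4))**2 = (2 - 4/(-7))**2 = (2 - 4*(-1/7))**2 = (2 + 4/7)**2 = (18/7)**2 = 324/49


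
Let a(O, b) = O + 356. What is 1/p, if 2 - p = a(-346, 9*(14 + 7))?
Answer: -1/8 ≈ -0.12500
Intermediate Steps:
a(O, b) = 356 + O
p = -8 (p = 2 - (356 - 346) = 2 - 1*10 = 2 - 10 = -8)
1/p = 1/(-8) = -1/8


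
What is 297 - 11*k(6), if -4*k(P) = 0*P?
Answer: 297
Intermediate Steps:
k(P) = 0 (k(P) = -0*P = -¼*0 = 0)
297 - 11*k(6) = 297 - 11*0 = 297 + 0 = 297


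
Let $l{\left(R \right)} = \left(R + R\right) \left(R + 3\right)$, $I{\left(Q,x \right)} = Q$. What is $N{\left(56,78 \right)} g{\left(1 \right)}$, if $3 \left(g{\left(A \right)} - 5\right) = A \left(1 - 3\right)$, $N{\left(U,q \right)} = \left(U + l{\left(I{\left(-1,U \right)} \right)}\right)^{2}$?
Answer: $\frac{35152}{3} \approx 11717.0$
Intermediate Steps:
$l{\left(R \right)} = 2 R \left(3 + R\right)$
$N{\left(U,q \right)} = \left(-4 + U\right)^{2}$ ($N{\left(U,q \right)} = \left(U + 2 \left(-1\right) \left(3 - 1\right)\right)^{2} = \left(U + 2 \left(-1\right) 2\right)^{2} = \left(U - 4\right)^{2} = \left(-4 + U\right)^{2}$)
$g{\left(A \right)} = 5 - \frac{2 A}{3}$ ($g{\left(A \right)} = 5 + \frac{A \left(1 - 3\right)}{3} = 5 + \frac{A \left(-2\right)}{3} = 5 + \frac{\left(-2\right) A}{3} = 5 - \frac{2 A}{3}$)
$N{\left(56,78 \right)} g{\left(1 \right)} = \left(-4 + 56\right)^{2} \left(5 - \frac{2}{3}\right) = 52^{2} \left(5 - \frac{2}{3}\right) = 2704 \cdot \frac{13}{3} = \frac{35152}{3}$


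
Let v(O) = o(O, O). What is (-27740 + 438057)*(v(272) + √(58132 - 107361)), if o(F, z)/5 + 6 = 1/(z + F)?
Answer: -6694321855/544 + 410317*I*√49229 ≈ -1.2306e+7 + 9.1039e+7*I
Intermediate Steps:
o(F, z) = -30 + 5/(F + z) (o(F, z) = -30 + 5/(z + F) = -30 + 5/(F + z))
v(O) = 5*(1 - 12*O)/(2*O) (v(O) = 5*(1 - 6*O - 6*O)/(O + O) = 5*(1 - 12*O)/((2*O)) = 5*(1/(2*O))*(1 - 12*O) = 5*(1 - 12*O)/(2*O))
(-27740 + 438057)*(v(272) + √(58132 - 107361)) = (-27740 + 438057)*((-30 + (5/2)/272) + √(58132 - 107361)) = 410317*((-30 + (5/2)*(1/272)) + √(-49229)) = 410317*((-30 + 5/544) + I*√49229) = 410317*(-16315/544 + I*√49229) = -6694321855/544 + 410317*I*√49229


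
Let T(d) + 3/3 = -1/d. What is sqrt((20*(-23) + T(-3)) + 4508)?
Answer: sqrt(36426)/3 ≈ 63.619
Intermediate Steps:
T(d) = -1 - 1/d
sqrt((20*(-23) + T(-3)) + 4508) = sqrt((20*(-23) + (-1 - 1*(-3))/(-3)) + 4508) = sqrt((-460 - (-1 + 3)/3) + 4508) = sqrt((-460 - 1/3*2) + 4508) = sqrt((-460 - 2/3) + 4508) = sqrt(-1382/3 + 4508) = sqrt(12142/3) = sqrt(36426)/3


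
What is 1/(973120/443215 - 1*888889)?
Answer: -88643/78793593003 ≈ -1.1250e-6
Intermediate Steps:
1/(973120/443215 - 1*888889) = 1/(973120*(1/443215) - 888889) = 1/(194624/88643 - 888889) = 1/(-78793593003/88643) = -88643/78793593003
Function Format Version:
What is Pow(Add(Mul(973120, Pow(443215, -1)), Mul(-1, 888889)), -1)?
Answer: Rational(-88643, 78793593003) ≈ -1.1250e-6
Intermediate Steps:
Pow(Add(Mul(973120, Pow(443215, -1)), Mul(-1, 888889)), -1) = Pow(Add(Mul(973120, Rational(1, 443215)), -888889), -1) = Pow(Add(Rational(194624, 88643), -888889), -1) = Pow(Rational(-78793593003, 88643), -1) = Rational(-88643, 78793593003)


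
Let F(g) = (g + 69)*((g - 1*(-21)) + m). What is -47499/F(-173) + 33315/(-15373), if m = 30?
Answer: -1152902847/195052624 ≈ -5.9107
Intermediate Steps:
F(g) = (51 + g)*(69 + g) (F(g) = (g + 69)*((g - 1*(-21)) + 30) = (69 + g)*((g + 21) + 30) = (69 + g)*((21 + g) + 30) = (69 + g)*(51 + g) = (51 + g)*(69 + g))
-47499/F(-173) + 33315/(-15373) = -47499/(3519 + (-173)² + 120*(-173)) + 33315/(-15373) = -47499/(3519 + 29929 - 20760) + 33315*(-1/15373) = -47499/12688 - 33315/15373 = -1152902847/195052624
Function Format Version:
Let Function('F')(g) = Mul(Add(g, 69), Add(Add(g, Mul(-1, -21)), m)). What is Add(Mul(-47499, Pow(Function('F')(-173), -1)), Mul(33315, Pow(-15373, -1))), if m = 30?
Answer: Rational(-1152902847, 195052624) ≈ -5.9107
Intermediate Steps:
Function('F')(g) = Mul(Add(51, g), Add(69, g)) (Function('F')(g) = Mul(Add(g, 69), Add(Add(g, Mul(-1, -21)), 30)) = Mul(Add(69, g), Add(Add(g, 21), 30)) = Mul(Add(69, g), Add(Add(21, g), 30)) = Mul(Add(69, g), Add(51, g)) = Mul(Add(51, g), Add(69, g)))
Add(Mul(-47499, Pow(Function('F')(-173), -1)), Mul(33315, Pow(-15373, -1))) = Add(Mul(-47499, Pow(Add(3519, Pow(-173, 2), Mul(120, -173)), -1)), Mul(33315, Pow(-15373, -1))) = Add(Mul(-47499, Pow(Add(3519, 29929, -20760), -1)), Mul(33315, Rational(-1, 15373))) = Add(Mul(-47499, Pow(12688, -1)), Rational(-33315, 15373)) = Add(Mul(-47499, Rational(1, 12688)), Rational(-33315, 15373)) = Add(Rational(-47499, 12688), Rational(-33315, 15373)) = Rational(-1152902847, 195052624)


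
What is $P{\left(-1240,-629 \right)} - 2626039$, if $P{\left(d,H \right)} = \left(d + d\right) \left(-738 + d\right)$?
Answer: $2279401$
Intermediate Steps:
$P{\left(d,H \right)} = 2 d \left(-738 + d\right)$
$P{\left(-1240,-629 \right)} - 2626039 = 2 \left(-1240\right) \left(-738 - 1240\right) - 2626039 = 2 \left(-1240\right) \left(-1978\right) - 2626039 = 4905440 - 2626039 = 2279401$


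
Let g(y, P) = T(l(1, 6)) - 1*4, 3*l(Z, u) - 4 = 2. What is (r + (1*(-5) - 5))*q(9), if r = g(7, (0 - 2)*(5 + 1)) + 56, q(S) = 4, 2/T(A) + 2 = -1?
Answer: 496/3 ≈ 165.33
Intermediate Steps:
l(Z, u) = 2 (l(Z, u) = 4/3 + (⅓)*2 = 4/3 + ⅔ = 2)
T(A) = -⅔ (T(A) = 2/(-2 - 1) = 2/(-3) = 2*(-⅓) = -⅔)
g(y, P) = -14/3 (g(y, P) = -⅔ - 1*4 = -⅔ - 4 = -14/3)
r = 154/3 (r = -14/3 + 56 = 154/3 ≈ 51.333)
(r + (1*(-5) - 5))*q(9) = (154/3 + (1*(-5) - 5))*4 = (154/3 + (-5 - 5))*4 = (154/3 - 10)*4 = (124/3)*4 = 496/3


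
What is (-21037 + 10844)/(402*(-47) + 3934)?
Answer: 10193/14960 ≈ 0.68135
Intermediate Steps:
(-21037 + 10844)/(402*(-47) + 3934) = -10193/(-18894 + 3934) = -10193/(-14960) = -10193*(-1/14960) = 10193/14960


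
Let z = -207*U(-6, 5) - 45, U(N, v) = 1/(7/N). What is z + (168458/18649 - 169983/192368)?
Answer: 320930624573/2282935984 ≈ 140.58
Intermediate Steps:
U(N, v) = N/7
z = 927/7 (z = -207*(-6)/7 - 45 = -207*(-6/7) - 45 = 1242/7 - 45 = 927/7 ≈ 132.43)
z + (168458/18649 - 169983/192368) = 927/7 + (168458/18649 - 169983/192368) = 927/7 + (168458*(1/18649) - 169983*1/192368) = 927/7 + (168458/18649 - 15453/17488) = 927/7 + 2657810507/326133712 = 320930624573/2282935984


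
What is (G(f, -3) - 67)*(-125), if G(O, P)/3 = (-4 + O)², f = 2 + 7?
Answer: -1000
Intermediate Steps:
f = 9
G(O, P) = 3*(-4 + O)²
(G(f, -3) - 67)*(-125) = (3*(-4 + 9)² - 67)*(-125) = (3*5² - 67)*(-125) = (3*25 - 67)*(-125) = (75 - 67)*(-125) = 8*(-125) = -1000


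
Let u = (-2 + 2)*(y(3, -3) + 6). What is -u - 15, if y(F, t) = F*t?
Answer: -15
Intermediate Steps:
u = 0 (u = (-2 + 2)*(3*(-3) + 6) = 0*(-9 + 6) = 0*(-3) = 0)
-u - 15 = -1*0 - 15 = 0 - 15 = -15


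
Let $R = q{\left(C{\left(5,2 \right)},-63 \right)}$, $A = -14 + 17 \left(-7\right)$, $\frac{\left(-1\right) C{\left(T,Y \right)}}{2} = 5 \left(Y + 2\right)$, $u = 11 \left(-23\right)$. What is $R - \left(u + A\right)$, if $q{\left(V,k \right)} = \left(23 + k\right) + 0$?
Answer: $346$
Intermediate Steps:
$u = -253$
$C{\left(T,Y \right)} = -20 - 10 Y$ ($C{\left(T,Y \right)} = - 2 \cdot 5 \left(Y + 2\right) = - 2 \cdot 5 \left(2 + Y\right) = - 2 \left(10 + 5 Y\right) = -20 - 10 Y$)
$A = -133$ ($A = -14 - 119 = -133$)
$q{\left(V,k \right)} = 23 + k$
$R = -40$ ($R = 23 - 63 = -40$)
$R - \left(u + A\right) = -40 - \left(-253 - 133\right) = -40 - -386 = -40 + 386 = 346$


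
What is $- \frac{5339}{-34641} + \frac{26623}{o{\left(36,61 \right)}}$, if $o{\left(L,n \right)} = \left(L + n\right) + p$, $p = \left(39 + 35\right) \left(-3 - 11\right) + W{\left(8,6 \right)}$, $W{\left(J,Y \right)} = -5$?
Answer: $- \frac{917207327}{32701104} \approx -28.048$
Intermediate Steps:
$p = -1041$ ($p = \left(39 + 35\right) \left(-3 - 11\right) - 5 = 74 \left(-14\right) - 5 = -1036 - 5 = -1041$)
$o{\left(L,n \right)} = -1041 + L + n$ ($o{\left(L,n \right)} = \left(L + n\right) - 1041 = -1041 + L + n$)
$- \frac{5339}{-34641} + \frac{26623}{o{\left(36,61 \right)}} = - \frac{5339}{-34641} + \frac{26623}{-1041 + 36 + 61} = \left(-5339\right) \left(- \frac{1}{34641}\right) + \frac{26623}{-944} = \frac{5339}{34641} + 26623 \left(- \frac{1}{944}\right) = \frac{5339}{34641} - \frac{26623}{944} = - \frac{917207327}{32701104}$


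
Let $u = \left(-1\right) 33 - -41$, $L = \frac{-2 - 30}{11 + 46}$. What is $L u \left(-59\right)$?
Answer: $\frac{15104}{57} \approx 264.98$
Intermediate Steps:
$L = - \frac{32}{57} \approx -0.5614$
$u = 8$ ($u = -33 + 41 = 8$)
$L u \left(-59\right) = \left(- \frac{32}{57}\right) 8 \left(-59\right) = \left(- \frac{256}{57}\right) \left(-59\right) = \frac{15104}{57}$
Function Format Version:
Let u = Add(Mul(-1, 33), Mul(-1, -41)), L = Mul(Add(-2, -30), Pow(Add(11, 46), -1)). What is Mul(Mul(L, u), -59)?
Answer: Rational(15104, 57) ≈ 264.98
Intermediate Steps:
L = Rational(-32, 57) (L = Mul(-32, Pow(57, -1)) = Mul(-32, Rational(1, 57)) = Rational(-32, 57) ≈ -0.56140)
u = 8 (u = Add(-33, 41) = 8)
Mul(Mul(L, u), -59) = Mul(Mul(Rational(-32, 57), 8), -59) = Mul(Rational(-256, 57), -59) = Rational(15104, 57)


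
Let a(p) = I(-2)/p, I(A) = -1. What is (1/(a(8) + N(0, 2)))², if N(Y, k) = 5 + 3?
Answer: 64/3969 ≈ 0.016125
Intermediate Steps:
a(p) = -1/p
N(Y, k) = 8
(1/(a(8) + N(0, 2)))² = (1/(-1/8 + 8))² = (1/(-1*⅛ + 8))² = (1/(-⅛ + 8))² = (1/(63/8))² = (8/63)² = 64/3969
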